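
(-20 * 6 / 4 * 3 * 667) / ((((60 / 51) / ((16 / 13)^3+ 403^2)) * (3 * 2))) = -12137832629373 / 8788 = -1381182593.24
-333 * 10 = -3330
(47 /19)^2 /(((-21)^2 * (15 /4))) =8836 /2388015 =0.00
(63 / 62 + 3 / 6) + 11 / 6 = 623 / 186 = 3.35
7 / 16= 0.44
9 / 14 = 0.64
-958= -958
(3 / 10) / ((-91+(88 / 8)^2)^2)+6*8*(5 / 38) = 360019 / 57000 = 6.32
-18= -18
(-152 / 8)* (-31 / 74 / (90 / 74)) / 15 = 589 / 1350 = 0.44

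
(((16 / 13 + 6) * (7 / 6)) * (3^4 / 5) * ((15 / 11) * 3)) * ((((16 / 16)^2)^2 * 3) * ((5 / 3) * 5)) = 1998675 / 143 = 13976.75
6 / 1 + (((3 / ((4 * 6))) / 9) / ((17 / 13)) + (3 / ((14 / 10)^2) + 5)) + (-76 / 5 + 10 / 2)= 702089 / 299880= 2.34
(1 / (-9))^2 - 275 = -22274 / 81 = -274.99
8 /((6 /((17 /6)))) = 34 /9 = 3.78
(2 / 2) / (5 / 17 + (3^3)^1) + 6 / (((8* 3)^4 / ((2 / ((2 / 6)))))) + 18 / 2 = 2415197 / 267264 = 9.04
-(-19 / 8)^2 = -361 / 64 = -5.64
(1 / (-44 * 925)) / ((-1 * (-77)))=-0.00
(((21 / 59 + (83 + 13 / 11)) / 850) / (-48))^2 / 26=120406729 / 729193953945600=0.00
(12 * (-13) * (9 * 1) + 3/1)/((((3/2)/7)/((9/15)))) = -19614/5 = -3922.80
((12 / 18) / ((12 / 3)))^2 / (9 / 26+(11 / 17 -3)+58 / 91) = -1547 / 76266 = -0.02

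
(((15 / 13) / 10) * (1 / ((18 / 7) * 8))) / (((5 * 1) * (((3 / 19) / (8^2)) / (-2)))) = -532 / 585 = -0.91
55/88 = 5/8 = 0.62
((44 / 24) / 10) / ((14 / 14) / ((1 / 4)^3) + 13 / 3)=11 / 4100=0.00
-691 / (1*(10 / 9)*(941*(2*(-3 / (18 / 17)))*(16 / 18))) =0.13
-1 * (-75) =75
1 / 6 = 0.17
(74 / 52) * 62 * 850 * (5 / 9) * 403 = 151117250 / 9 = 16790805.56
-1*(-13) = 13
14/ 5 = 2.80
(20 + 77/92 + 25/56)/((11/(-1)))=-1.93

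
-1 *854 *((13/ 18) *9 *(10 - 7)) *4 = -66612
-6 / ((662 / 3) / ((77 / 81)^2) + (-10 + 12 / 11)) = -17787 / 697486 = -0.03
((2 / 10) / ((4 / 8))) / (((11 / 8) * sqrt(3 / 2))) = 16 * sqrt(6) / 165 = 0.24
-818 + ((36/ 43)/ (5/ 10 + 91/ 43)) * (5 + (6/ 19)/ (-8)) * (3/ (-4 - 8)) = -777477/ 950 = -818.40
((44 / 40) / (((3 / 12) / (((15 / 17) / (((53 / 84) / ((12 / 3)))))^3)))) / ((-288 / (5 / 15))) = -651974400 / 731432701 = -0.89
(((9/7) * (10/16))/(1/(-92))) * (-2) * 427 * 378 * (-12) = -286380360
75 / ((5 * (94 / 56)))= 420 / 47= 8.94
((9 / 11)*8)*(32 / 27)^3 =262144 / 24057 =10.90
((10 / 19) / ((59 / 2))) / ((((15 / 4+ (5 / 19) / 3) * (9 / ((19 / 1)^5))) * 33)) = 39617584 / 1022175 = 38.76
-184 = -184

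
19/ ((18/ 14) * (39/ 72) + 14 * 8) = 1064/ 6311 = 0.17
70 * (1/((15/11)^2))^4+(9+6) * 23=179840477459/512578125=350.85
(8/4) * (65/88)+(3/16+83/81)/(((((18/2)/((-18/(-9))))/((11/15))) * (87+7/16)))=1.48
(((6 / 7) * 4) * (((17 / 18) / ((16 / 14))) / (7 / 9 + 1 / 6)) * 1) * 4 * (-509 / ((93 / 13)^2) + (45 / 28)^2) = -49926239 / 565068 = -88.35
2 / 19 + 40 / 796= 588 / 3781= 0.16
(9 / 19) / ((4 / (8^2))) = 144 / 19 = 7.58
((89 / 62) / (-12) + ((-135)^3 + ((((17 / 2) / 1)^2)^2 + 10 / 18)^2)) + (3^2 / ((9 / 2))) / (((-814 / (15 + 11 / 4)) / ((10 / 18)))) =6486882809700185 / 261626112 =24794477.74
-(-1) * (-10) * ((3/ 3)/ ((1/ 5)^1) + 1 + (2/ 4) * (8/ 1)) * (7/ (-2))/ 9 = 350/ 9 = 38.89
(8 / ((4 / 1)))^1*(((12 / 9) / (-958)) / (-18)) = 2 / 12933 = 0.00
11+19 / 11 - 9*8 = -59.27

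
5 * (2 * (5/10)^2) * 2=5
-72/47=-1.53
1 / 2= 0.50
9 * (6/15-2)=-72/5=-14.40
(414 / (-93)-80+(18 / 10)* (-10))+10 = -2866 / 31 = -92.45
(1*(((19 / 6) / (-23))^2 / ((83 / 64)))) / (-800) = -361 / 19758150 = -0.00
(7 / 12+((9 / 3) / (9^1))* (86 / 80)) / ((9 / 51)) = 1921 / 360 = 5.34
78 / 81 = 26 / 27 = 0.96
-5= -5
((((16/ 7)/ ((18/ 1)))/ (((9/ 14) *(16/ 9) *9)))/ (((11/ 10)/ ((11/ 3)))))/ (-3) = -10/ 729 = -0.01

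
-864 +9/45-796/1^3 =-8299/5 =-1659.80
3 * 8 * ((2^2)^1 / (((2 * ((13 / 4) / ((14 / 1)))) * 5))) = 2688 / 65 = 41.35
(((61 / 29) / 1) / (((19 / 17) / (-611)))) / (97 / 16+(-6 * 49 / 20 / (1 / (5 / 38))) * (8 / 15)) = -228.57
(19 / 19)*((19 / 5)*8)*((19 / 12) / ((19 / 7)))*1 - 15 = 41 / 15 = 2.73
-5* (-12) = 60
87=87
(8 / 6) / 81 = 4 / 243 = 0.02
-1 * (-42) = 42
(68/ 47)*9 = 612/ 47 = 13.02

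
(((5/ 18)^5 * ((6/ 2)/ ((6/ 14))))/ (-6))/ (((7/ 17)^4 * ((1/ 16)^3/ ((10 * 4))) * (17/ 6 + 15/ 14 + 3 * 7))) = -668168000000/ 1513248723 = -441.55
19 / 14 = 1.36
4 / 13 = 0.31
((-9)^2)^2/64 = 6561/64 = 102.52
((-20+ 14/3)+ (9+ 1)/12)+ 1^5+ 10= -7/2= -3.50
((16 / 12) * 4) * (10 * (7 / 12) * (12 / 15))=224 / 9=24.89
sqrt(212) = 2 * sqrt(53) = 14.56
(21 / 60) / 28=1 / 80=0.01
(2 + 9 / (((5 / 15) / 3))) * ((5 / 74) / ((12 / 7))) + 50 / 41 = 163505 / 36408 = 4.49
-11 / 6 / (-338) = 11 / 2028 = 0.01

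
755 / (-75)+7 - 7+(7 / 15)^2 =-2216 / 225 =-9.85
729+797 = 1526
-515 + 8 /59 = -30377 /59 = -514.86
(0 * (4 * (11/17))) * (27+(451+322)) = 0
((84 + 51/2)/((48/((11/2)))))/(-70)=-0.18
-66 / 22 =-3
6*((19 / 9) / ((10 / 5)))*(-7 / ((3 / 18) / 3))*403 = -321594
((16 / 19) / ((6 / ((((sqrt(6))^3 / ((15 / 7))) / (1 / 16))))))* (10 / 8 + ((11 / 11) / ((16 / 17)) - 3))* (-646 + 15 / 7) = 793232* sqrt(6) / 285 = 6817.59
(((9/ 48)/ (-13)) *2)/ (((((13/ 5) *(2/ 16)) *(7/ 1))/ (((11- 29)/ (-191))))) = -270/ 225953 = -0.00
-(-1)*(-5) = -5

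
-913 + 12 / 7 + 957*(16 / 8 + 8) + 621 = 64958 / 7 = 9279.71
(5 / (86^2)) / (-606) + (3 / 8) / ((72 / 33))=6162677 / 35855808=0.17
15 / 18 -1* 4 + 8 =29 / 6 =4.83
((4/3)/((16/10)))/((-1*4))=-5/24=-0.21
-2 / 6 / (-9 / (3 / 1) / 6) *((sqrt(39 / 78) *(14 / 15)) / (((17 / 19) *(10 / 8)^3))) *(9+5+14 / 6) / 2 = 417088 *sqrt(2) / 286875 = 2.06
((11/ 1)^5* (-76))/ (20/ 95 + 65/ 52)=-930230576/ 111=-8380455.64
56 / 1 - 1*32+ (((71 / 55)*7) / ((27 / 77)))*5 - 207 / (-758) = 3133855 / 20466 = 153.12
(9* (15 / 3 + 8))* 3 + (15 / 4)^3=25839 / 64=403.73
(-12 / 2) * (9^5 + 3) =-354312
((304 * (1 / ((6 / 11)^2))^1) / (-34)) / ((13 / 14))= -64372 / 1989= -32.36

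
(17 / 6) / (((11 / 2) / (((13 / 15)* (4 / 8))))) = 221 / 990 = 0.22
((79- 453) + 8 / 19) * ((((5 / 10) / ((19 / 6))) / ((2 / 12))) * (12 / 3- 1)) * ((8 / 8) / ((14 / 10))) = -273780 / 361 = -758.39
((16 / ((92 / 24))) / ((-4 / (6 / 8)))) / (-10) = 0.08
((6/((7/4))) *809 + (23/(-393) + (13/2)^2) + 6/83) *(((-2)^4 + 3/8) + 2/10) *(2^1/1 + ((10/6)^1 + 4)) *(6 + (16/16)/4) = 65365419613975/29226624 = 2236502.57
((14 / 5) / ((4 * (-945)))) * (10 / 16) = -1 / 2160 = -0.00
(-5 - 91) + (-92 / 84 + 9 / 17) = -96.57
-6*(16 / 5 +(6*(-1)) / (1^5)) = 84 / 5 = 16.80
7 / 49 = 1 / 7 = 0.14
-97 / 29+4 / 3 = -175 / 87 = -2.01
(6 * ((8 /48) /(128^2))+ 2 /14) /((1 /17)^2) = 4736999 /114688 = 41.30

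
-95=-95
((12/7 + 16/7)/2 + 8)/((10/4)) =4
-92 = -92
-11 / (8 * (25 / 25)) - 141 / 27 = -475 / 72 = -6.60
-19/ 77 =-0.25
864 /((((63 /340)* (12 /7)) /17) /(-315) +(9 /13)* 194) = 189352800 /29434637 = 6.43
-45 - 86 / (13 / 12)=-1617 / 13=-124.38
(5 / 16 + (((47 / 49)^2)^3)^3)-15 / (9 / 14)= -2870044839915210377916709969967233 / 127283080601263366645393122316848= -22.55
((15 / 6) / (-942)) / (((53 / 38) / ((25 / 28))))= -0.00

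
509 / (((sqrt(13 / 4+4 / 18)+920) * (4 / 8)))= 6743232 / 6094055-6108 * sqrt(5) / 6094055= 1.10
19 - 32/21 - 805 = -16538/21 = -787.52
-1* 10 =-10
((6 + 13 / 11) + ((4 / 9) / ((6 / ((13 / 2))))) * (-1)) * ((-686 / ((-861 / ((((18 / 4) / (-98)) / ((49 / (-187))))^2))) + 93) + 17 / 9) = 635.95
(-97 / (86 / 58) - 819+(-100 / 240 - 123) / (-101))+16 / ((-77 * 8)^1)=-3544312361 / 4012932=-883.22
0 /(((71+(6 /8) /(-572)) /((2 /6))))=0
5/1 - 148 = -143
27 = 27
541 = 541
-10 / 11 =-0.91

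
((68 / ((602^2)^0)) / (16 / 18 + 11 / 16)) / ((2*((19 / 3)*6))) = 2448 / 4313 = 0.57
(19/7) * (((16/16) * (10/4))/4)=95/56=1.70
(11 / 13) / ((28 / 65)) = 55 / 28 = 1.96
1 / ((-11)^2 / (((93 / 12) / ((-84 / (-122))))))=1891 / 20328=0.09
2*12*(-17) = -408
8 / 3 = 2.67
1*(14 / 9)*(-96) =-448 / 3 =-149.33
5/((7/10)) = 7.14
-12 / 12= -1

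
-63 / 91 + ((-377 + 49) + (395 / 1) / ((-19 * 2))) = -339.09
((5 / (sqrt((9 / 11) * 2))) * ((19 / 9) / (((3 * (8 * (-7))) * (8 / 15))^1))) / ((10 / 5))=-475 * sqrt(22) / 48384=-0.05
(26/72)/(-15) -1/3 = -193/540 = -0.36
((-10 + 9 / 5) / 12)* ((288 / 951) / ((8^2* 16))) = -41 / 202880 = -0.00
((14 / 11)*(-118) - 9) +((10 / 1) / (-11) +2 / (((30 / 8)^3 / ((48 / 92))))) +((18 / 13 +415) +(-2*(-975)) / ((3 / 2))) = 1556.31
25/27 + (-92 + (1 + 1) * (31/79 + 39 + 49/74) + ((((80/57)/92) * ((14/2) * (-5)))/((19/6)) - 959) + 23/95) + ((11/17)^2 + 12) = -906612897545351/946881136035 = -957.47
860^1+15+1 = 876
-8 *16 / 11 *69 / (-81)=9.91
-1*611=-611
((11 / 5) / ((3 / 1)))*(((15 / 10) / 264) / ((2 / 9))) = 3 / 160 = 0.02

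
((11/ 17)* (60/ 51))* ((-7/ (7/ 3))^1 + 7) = 880/ 289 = 3.04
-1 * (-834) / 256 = 417 / 128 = 3.26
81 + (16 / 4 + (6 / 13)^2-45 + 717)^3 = 1492487865723529 / 4826809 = 309207981.03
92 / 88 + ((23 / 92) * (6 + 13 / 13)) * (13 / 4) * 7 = 7191 / 176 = 40.86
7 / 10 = 0.70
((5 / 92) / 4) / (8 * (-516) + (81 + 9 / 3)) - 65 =-96732485 / 1488192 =-65.00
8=8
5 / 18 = 0.28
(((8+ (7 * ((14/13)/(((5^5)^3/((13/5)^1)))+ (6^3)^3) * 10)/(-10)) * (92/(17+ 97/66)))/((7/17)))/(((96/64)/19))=-611919796855468755571104/56610107421875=-10809373532.81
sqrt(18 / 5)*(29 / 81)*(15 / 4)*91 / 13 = 17.83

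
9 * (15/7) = 135/7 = 19.29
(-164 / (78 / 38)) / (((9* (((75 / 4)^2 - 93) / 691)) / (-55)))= 1894777280 / 1452087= 1304.86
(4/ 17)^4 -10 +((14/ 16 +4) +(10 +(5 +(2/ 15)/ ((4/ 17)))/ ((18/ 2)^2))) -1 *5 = -43197667/ 811824120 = -0.05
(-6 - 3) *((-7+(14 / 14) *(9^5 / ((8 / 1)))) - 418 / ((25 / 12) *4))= -13183137 / 200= -65915.68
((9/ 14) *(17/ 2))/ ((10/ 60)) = 459/ 14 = 32.79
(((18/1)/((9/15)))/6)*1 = 5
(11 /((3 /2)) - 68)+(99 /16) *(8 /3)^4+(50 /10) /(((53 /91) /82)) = 456100 /477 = 956.18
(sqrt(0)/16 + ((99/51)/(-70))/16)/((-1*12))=11/76160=0.00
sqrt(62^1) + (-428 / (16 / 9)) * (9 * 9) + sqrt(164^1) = -78003 / 4 + sqrt(62) + 2 * sqrt(41) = -19480.07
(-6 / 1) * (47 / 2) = -141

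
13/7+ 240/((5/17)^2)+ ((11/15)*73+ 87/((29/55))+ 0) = 314453/105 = 2994.79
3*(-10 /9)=-10 /3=-3.33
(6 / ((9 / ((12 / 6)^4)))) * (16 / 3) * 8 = 455.11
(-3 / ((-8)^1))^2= 9 / 64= 0.14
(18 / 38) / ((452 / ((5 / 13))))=45 / 111644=0.00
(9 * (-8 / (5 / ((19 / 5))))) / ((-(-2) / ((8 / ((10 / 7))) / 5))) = -19152 / 625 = -30.64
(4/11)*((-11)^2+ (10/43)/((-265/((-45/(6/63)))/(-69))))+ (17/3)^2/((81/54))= 37229714/676863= 55.00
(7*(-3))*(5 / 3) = -35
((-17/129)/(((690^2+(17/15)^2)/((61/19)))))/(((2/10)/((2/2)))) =-388875/87519318613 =-0.00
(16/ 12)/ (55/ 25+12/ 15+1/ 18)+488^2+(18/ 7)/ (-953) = 87376383434/ 366905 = 238144.43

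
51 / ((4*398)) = 0.03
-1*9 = -9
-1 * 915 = -915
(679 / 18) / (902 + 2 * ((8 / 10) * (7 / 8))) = 3395 / 81306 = 0.04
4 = 4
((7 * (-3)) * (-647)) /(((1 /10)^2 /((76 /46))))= 51630600 /23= 2244808.70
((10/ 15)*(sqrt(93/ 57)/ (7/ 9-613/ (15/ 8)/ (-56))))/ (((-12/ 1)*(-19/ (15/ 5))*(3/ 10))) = 0.01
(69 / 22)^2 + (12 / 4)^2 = 9117 / 484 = 18.84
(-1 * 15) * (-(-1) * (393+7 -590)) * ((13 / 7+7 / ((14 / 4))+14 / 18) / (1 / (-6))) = -554800 / 7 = -79257.14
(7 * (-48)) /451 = -0.75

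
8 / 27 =0.30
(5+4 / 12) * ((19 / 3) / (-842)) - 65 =-246437 / 3789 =-65.04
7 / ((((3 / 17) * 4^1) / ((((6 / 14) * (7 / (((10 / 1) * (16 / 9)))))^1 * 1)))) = 1071 / 640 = 1.67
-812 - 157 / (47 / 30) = -42874 / 47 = -912.21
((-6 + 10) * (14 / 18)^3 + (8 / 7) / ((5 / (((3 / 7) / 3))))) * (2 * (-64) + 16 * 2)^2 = 350179328 / 19845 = 17645.72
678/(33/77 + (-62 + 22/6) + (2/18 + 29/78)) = -1110564/94057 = -11.81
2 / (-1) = -2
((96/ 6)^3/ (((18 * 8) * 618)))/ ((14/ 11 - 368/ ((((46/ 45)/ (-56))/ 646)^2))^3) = -259108432/ 551146919008357310331732563396581103081247939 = -0.00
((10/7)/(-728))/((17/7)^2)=-5/15028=-0.00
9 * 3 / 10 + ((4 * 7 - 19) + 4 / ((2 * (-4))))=56 / 5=11.20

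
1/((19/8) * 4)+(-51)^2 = 2601.11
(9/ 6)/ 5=3/ 10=0.30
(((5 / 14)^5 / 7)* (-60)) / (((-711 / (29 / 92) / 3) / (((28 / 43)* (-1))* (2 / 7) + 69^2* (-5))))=-1.58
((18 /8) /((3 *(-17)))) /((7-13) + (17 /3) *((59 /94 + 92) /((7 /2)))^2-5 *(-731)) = -974169 /168212664880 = -0.00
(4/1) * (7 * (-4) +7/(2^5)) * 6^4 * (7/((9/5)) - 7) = 448056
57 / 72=19 / 24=0.79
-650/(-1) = 650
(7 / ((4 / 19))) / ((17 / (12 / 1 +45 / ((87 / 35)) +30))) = 231819 / 1972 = 117.56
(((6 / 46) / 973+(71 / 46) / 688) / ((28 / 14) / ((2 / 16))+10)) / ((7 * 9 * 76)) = 73211 / 3833421725952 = 0.00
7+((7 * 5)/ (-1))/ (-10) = 21/ 2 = 10.50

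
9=9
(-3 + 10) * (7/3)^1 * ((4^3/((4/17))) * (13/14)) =12376/3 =4125.33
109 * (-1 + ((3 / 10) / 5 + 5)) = 22127 / 50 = 442.54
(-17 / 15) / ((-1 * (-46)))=-17 / 690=-0.02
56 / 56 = 1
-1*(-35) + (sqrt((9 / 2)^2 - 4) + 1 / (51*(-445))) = 39.03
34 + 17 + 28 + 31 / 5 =426 / 5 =85.20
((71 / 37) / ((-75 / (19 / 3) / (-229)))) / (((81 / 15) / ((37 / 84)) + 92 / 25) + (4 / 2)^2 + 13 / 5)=308921 / 187641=1.65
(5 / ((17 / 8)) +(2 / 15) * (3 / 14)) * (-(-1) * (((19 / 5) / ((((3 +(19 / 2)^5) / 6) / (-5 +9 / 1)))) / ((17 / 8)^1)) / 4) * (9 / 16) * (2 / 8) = 5815368 / 125233562125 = 0.00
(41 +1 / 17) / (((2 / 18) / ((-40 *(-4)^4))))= -64327680 / 17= -3783981.18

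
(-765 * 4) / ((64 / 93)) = -71145 / 16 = -4446.56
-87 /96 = -29 /32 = -0.91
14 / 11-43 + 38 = -41 / 11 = -3.73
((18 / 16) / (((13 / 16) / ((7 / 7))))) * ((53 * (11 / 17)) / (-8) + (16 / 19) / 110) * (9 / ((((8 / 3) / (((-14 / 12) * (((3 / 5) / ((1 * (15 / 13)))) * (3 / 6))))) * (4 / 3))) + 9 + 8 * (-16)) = 2097689353011 / 2956096000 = 709.61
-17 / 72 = -0.24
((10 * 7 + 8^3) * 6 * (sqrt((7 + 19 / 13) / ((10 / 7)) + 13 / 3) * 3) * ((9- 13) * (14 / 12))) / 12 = -27160 * sqrt(39) / 13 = -13047.24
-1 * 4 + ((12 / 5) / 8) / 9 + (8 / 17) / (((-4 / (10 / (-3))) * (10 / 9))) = -1843 / 510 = -3.61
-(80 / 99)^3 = -0.53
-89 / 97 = -0.92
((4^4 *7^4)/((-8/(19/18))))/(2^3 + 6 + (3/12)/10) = -29196160/5049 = -5782.56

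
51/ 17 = 3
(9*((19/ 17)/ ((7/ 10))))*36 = 61560/ 119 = 517.31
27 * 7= 189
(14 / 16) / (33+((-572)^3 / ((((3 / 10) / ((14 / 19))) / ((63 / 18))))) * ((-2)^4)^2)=-399 / 187808013337912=-0.00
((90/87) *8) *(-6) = -1440/29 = -49.66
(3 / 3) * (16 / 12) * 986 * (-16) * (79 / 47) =-4985216 / 141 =-35356.14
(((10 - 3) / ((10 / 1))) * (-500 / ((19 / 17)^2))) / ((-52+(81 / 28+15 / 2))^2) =-3172064 / 19598329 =-0.16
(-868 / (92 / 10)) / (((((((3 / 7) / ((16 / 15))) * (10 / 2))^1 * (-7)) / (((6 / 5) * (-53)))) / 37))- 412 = -27945068 / 1725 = -16200.04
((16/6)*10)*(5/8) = 50/3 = 16.67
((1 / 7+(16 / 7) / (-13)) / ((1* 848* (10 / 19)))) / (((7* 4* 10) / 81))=-4617 / 216070400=-0.00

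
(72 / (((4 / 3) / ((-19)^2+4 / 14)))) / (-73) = -136566 / 511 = -267.25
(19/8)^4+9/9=134417/4096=32.82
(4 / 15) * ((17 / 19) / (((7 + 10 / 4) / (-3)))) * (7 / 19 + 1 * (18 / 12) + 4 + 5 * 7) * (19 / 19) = -105604 / 34295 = -3.08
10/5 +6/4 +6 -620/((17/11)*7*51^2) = 5867221/619038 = 9.48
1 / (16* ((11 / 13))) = 13 / 176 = 0.07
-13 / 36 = -0.36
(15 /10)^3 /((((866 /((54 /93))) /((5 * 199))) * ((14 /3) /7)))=3.38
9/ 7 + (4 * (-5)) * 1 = -131/ 7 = -18.71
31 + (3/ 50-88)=-56.94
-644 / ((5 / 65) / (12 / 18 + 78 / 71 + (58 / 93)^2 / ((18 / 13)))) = -94675247576 / 5526711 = -17130.49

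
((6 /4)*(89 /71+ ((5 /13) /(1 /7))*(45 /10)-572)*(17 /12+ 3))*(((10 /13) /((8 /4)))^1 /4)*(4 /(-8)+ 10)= -3380.66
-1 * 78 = -78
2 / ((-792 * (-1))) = 1 / 396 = 0.00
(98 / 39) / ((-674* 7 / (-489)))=1141 / 4381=0.26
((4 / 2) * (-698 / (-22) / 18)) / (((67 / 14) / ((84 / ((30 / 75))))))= 154.69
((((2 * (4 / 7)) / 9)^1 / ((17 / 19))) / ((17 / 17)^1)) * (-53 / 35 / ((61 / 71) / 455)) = -7435688 / 65331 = -113.82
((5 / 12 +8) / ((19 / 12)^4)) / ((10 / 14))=1221696 / 651605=1.87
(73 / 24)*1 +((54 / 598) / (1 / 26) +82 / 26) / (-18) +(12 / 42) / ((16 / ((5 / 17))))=2.74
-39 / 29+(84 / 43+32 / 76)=24397 / 23693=1.03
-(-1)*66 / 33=2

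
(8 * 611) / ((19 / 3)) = 14664 / 19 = 771.79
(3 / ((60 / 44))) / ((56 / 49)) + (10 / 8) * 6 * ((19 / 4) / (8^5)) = 2524561 / 1310720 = 1.93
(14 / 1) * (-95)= -1330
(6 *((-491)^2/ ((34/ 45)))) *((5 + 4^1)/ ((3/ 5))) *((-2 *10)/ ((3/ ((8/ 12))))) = -2169729000/ 17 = -127631117.65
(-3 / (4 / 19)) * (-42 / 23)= 1197 / 46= 26.02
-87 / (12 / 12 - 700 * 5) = 87 / 3499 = 0.02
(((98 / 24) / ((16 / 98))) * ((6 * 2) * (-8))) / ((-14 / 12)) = 2058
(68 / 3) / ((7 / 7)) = 68 / 3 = 22.67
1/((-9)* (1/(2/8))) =-1/36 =-0.03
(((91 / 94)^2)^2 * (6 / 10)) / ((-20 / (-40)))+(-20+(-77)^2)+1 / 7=8075165069541 / 1366310680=5910.20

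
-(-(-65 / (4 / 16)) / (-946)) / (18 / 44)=260 / 387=0.67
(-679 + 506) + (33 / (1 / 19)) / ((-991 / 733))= -631034 / 991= -636.76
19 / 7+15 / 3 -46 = -268 / 7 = -38.29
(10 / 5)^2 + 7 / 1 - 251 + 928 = 688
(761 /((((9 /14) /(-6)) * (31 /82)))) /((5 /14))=-24461584 /465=-52605.56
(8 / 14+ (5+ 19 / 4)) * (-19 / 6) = -5491 / 168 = -32.68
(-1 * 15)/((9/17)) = -85/3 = -28.33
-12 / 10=-6 / 5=-1.20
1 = 1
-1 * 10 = -10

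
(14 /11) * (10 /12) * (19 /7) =95 /33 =2.88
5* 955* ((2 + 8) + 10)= 95500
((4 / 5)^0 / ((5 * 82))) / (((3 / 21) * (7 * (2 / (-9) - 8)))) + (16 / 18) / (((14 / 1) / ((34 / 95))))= 162895 / 7263396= 0.02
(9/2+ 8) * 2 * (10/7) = 250/7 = 35.71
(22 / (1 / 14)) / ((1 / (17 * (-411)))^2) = 15035996052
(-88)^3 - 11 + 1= -681482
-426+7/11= -4679/11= -425.36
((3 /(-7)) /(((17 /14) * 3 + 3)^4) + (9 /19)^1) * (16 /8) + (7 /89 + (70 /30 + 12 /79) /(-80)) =265022260906969 /266484053237040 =0.99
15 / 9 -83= -244 / 3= -81.33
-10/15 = -2/3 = -0.67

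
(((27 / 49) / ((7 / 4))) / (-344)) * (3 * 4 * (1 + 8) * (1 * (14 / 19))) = -2916 / 40033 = -0.07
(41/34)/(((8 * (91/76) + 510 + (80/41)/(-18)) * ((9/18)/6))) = 862353/30957068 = 0.03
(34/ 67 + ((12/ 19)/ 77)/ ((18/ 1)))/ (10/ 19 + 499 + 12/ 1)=149360/ 150420963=0.00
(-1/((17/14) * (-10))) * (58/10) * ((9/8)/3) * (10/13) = 609/4420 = 0.14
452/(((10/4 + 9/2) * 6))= 226/21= 10.76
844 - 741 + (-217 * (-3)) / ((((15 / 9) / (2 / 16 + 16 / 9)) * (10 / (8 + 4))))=99487 / 100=994.87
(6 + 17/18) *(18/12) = 125/12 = 10.42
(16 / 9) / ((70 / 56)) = 64 / 45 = 1.42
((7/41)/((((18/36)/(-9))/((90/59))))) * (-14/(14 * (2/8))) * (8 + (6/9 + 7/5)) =188.77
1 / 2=0.50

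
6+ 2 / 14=43 / 7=6.14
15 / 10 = 3 / 2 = 1.50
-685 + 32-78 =-731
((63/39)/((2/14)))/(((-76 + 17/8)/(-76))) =29792/2561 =11.63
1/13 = 0.08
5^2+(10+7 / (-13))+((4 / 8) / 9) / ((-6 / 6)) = 8051 / 234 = 34.41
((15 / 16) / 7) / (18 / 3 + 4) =3 / 224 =0.01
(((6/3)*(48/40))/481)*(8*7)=672/2405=0.28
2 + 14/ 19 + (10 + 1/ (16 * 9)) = 34867/ 2736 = 12.74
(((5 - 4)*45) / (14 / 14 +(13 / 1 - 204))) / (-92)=9 / 3496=0.00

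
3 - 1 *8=-5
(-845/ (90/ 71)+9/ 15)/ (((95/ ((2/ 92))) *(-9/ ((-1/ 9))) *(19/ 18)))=-59941/ 33627150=-0.00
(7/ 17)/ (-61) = -7/ 1037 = -0.01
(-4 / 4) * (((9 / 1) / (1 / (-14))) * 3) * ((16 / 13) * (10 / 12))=5040 / 13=387.69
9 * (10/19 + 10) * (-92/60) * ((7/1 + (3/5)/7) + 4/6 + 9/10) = -1256.87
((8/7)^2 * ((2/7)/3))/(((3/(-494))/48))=-1011712/1029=-983.20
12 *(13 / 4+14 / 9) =173 / 3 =57.67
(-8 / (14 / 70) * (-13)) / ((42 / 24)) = 2080 / 7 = 297.14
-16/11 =-1.45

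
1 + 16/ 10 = 13/ 5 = 2.60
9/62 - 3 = -177/62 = -2.85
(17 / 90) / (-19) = -17 / 1710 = -0.01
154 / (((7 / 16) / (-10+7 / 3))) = -8096 / 3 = -2698.67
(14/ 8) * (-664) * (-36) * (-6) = -250992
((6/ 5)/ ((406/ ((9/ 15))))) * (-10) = -18/ 1015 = -0.02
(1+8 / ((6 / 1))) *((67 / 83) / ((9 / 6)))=938 / 747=1.26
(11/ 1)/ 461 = 0.02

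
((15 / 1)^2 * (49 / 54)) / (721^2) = 25 / 63654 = 0.00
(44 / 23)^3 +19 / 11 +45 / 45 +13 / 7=10854119 / 936859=11.59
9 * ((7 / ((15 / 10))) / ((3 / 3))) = 42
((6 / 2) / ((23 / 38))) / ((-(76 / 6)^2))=-0.03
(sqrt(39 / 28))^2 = 39 / 28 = 1.39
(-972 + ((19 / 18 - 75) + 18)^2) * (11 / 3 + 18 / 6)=14385.21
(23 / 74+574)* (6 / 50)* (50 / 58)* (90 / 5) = 1147473 / 1073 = 1069.41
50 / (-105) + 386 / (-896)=-1219 / 1344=-0.91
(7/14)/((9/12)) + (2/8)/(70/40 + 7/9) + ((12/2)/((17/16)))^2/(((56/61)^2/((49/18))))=8187065/78897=103.77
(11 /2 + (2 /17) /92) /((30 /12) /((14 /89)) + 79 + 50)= 60228 /1586287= 0.04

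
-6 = -6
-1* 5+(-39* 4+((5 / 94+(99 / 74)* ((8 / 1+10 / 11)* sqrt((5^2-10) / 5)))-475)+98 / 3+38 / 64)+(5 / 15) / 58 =-26286519 / 43616+441* sqrt(3) / 37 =-582.04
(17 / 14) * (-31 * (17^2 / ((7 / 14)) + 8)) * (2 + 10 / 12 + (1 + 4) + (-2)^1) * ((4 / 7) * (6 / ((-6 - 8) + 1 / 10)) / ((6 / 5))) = 77205500 / 2919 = 26449.30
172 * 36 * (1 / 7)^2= 6192 / 49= 126.37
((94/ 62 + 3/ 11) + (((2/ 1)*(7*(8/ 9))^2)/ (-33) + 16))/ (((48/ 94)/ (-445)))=-13381479745/ 994356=-13457.43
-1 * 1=-1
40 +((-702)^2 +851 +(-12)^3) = 491967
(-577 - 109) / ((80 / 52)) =-4459 / 10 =-445.90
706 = 706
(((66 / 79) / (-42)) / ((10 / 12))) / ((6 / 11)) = -121 / 2765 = -0.04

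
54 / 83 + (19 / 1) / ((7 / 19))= 30341 / 581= 52.22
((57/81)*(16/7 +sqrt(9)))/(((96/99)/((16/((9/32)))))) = 123728/567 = 218.22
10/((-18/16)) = -80/9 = -8.89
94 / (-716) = -47 / 358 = -0.13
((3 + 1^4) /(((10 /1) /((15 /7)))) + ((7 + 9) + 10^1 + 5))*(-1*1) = -223 /7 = -31.86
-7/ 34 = -0.21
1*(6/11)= 6/11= 0.55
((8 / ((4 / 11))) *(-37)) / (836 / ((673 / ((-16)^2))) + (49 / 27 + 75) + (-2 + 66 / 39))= -2.06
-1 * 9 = -9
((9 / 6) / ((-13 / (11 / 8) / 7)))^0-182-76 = -257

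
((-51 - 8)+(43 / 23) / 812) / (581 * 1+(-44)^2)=-1101841 / 47007492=-0.02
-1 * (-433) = 433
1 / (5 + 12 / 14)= 7 / 41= 0.17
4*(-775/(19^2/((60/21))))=-62000/2527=-24.54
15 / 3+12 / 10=31 / 5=6.20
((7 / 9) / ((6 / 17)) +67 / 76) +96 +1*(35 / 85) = 3470855 / 34884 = 99.50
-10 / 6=-5 / 3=-1.67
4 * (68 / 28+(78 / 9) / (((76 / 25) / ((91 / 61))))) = 650486 / 24339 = 26.73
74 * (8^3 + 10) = 38628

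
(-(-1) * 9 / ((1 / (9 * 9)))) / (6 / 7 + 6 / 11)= 2079 / 4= 519.75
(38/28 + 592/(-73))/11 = -6901/11242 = -0.61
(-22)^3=-10648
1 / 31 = 0.03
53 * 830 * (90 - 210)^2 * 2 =1266912000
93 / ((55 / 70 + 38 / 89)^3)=52.15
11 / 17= 0.65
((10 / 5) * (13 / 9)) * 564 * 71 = 347048 / 3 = 115682.67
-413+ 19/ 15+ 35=-5651/ 15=-376.73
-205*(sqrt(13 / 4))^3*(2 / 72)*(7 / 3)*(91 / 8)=-1697605*sqrt(13) / 6912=-885.53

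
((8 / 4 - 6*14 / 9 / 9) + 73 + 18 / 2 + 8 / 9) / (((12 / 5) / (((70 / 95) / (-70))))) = -566 / 1539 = -0.37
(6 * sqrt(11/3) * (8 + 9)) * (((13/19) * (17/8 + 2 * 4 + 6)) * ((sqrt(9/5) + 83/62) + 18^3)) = 12573101.75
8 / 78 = 4 / 39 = 0.10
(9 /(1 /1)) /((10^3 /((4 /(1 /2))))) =0.07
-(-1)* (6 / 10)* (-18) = -54 / 5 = -10.80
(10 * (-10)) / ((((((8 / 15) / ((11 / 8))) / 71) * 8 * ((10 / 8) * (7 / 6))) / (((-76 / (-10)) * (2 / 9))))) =-74195 / 28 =-2649.82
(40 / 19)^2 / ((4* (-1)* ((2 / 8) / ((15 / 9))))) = -8000 / 1083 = -7.39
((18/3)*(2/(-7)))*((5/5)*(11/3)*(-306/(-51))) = -264/7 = -37.71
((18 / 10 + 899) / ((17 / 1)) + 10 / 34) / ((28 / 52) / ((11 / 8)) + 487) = 647647 / 5924245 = 0.11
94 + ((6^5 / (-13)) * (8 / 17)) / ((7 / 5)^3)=-650518 / 75803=-8.58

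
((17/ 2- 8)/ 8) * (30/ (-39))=-5/ 104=-0.05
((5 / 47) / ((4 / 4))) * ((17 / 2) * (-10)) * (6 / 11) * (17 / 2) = -21675 / 517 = -41.92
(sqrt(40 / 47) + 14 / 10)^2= 5.39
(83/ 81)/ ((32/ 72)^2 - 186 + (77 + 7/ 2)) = -166/ 17059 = -0.01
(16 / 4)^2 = 16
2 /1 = 2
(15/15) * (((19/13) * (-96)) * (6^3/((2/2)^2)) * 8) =-242451.69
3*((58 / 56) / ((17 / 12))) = 261 / 119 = 2.19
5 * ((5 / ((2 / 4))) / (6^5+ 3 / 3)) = 50 / 7777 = 0.01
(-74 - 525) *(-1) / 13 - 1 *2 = 44.08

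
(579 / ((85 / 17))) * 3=1737 / 5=347.40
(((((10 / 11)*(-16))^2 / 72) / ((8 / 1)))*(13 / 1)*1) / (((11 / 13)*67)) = 67600 / 802593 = 0.08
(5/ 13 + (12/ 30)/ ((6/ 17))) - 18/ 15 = 62/ 195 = 0.32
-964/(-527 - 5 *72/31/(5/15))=29884/17417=1.72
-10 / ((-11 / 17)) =170 / 11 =15.45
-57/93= -19/31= -0.61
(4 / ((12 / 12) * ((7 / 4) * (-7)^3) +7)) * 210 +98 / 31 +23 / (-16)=17255 / 56048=0.31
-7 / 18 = -0.39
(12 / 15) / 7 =4 / 35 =0.11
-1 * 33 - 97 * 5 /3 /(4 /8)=-1069 /3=-356.33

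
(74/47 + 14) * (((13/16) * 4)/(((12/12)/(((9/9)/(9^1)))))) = 5.62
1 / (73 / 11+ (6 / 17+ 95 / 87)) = 16269 / 131474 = 0.12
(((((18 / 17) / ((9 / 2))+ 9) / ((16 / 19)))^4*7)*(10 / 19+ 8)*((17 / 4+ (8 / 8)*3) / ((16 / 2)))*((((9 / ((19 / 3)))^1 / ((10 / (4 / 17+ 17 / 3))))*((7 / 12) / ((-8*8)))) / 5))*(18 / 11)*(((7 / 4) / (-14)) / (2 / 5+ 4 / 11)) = 9770029462240707807 / 30491196899983360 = 320.42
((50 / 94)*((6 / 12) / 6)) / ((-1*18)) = -25 / 10152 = -0.00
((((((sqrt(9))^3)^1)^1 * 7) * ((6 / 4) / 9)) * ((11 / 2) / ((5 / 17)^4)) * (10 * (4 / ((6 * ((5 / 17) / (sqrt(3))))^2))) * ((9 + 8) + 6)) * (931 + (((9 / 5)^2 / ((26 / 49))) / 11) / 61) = 4734024070643759913 / 247812500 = 19103249717.60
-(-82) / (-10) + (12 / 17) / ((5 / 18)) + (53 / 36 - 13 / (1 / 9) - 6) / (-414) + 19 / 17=-5381069 / 1266840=-4.25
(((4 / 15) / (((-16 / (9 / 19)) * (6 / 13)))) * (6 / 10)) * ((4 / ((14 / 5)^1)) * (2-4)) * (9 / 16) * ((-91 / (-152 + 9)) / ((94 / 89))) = 31239 / 3143360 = 0.01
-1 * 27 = -27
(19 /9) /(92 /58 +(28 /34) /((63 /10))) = 1.23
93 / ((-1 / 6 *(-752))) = 279 / 376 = 0.74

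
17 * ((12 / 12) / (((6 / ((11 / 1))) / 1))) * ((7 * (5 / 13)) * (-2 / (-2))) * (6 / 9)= 6545 / 117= 55.94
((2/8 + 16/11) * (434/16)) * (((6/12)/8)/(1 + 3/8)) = 16275/7744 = 2.10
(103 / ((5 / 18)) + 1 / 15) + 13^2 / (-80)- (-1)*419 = 189061 / 240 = 787.75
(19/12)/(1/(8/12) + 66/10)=95/486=0.20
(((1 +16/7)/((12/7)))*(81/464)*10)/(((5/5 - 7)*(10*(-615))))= 0.00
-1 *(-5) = 5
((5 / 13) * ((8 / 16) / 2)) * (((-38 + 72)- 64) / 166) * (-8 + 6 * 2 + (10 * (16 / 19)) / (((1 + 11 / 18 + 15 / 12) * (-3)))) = -110775 / 2111603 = -0.05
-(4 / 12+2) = -2.33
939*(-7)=-6573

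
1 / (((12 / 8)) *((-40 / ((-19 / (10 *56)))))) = 19 / 33600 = 0.00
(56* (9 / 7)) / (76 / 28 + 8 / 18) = 4536 / 199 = 22.79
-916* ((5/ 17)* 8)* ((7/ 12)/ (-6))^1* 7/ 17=224420/ 2601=86.28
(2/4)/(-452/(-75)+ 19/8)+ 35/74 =198635/373034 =0.53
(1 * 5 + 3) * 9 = 72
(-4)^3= -64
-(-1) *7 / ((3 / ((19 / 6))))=7.39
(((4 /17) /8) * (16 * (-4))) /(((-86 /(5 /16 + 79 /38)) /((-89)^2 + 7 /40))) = 230347769 /555560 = 414.62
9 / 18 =1 / 2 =0.50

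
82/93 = 0.88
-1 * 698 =-698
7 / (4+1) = 7 / 5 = 1.40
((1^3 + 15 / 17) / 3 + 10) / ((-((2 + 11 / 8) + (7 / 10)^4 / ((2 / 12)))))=-1355000 / 613989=-2.21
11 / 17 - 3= -40 / 17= -2.35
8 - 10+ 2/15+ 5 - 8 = -73/15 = -4.87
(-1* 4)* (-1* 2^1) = 8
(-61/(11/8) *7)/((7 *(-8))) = 5.55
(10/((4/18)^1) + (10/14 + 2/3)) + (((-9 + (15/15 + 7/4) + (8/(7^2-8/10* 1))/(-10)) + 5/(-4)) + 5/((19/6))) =40.44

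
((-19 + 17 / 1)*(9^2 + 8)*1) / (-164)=89 / 82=1.09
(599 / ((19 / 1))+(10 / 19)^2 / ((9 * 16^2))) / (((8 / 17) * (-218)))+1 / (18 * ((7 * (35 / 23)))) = -2982244949 / 9871877120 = -0.30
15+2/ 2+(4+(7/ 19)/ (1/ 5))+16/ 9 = 4039/ 171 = 23.62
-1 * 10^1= -10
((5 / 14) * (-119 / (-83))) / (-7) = -85 / 1162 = -0.07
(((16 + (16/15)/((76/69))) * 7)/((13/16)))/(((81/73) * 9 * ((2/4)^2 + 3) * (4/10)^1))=2027648/180063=11.26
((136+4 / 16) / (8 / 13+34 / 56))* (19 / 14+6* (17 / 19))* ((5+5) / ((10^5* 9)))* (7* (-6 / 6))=-17745091 / 304380000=-0.06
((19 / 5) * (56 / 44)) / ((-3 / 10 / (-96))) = 17024 / 11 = 1547.64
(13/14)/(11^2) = 13/1694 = 0.01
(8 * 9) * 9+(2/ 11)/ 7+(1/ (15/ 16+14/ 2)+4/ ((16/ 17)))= 25519355/ 39116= 652.40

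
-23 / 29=-0.79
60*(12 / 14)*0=0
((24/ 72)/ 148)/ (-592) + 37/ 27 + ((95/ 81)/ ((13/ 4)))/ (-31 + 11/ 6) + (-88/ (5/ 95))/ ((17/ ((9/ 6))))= -891556169573/ 6099387840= -146.17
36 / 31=1.16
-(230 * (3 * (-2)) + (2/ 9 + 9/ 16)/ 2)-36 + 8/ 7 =2711017/ 2016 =1344.75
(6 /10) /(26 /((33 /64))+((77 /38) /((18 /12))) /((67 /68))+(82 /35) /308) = 12350646 /1066331899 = 0.01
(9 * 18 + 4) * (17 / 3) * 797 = 2249134 / 3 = 749711.33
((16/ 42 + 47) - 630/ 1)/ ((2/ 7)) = -12235/ 6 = -2039.17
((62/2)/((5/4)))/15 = 124/75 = 1.65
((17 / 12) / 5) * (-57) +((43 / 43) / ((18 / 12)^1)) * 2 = -889 / 60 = -14.82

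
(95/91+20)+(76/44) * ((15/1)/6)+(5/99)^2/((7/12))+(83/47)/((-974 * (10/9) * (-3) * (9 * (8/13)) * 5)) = 138091961717821/5443864826400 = 25.37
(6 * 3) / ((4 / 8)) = 36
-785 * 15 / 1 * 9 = -105975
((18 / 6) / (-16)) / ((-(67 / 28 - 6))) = -21 / 404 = -0.05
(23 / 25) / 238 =23 / 5950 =0.00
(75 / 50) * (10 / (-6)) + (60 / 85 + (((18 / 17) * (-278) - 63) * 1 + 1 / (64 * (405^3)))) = -25957704203983 / 72275976000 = -359.15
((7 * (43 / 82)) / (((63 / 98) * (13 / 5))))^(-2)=23011209 / 110986225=0.21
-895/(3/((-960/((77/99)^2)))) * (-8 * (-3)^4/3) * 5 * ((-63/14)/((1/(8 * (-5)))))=-92036101224.49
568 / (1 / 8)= 4544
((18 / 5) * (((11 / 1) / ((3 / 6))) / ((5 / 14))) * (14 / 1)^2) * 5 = 1086624 / 5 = 217324.80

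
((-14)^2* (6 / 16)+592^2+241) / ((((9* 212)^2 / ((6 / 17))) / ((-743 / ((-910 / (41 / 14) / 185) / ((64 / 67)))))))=11802188701 / 821303847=14.37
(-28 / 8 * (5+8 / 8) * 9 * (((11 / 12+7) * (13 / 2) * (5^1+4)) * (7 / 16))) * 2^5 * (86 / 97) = -210773745 / 194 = -1086462.60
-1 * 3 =-3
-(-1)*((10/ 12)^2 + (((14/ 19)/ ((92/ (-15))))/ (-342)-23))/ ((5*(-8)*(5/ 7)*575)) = 11667607/ 8593605000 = 0.00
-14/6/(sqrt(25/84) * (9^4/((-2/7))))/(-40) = -sqrt(21)/984150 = -0.00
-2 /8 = -1 /4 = -0.25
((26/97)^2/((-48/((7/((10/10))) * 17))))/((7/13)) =-37349/112908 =-0.33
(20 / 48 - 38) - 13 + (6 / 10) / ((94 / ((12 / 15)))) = -713153 / 14100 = -50.58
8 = 8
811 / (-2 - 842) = -811 / 844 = -0.96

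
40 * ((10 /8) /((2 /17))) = 425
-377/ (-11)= 377/ 11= 34.27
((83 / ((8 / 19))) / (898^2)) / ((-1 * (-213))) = 1577 / 1374112416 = 0.00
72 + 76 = 148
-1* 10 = -10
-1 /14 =-0.07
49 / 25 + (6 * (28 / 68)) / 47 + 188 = 3795501 / 19975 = 190.01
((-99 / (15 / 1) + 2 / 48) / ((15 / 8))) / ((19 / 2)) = -0.37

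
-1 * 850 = -850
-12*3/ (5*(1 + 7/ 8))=-96/ 25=-3.84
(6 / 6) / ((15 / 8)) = 8 / 15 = 0.53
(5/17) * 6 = 1.76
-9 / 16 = -0.56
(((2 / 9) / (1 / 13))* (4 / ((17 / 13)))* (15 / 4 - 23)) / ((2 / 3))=-13013 / 51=-255.16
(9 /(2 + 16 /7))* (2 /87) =7 /145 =0.05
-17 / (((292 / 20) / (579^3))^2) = -16012543125671071425 / 5329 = -3004793230563158.46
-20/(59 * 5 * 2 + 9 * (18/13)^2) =-1690/51313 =-0.03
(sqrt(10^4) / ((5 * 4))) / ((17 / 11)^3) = 1.35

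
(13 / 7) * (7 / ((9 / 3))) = 13 / 3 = 4.33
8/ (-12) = -2/ 3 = -0.67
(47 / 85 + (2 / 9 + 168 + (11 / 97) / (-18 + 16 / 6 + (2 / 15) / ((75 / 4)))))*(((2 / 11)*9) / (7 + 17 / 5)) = 215928668687 / 8131568588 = 26.55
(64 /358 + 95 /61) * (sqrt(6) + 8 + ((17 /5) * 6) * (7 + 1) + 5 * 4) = 18957 * sqrt(6) /10919 + 18122892 /54595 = 336.20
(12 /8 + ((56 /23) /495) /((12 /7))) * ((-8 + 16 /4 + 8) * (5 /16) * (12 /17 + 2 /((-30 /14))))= -2977169 /6967620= -0.43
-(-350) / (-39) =-8.97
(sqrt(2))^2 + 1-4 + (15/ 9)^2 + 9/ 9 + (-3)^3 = -218/ 9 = -24.22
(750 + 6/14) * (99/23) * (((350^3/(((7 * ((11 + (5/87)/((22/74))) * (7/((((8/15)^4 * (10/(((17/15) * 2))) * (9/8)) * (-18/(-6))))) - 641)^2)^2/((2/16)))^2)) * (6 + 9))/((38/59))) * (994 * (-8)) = -101111262916656764566407167096947382245895700480000000/7335973933536562225356774734028497020452516594387865000998567059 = -0.00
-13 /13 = -1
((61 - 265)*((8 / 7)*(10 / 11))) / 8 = -2040 / 77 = -26.49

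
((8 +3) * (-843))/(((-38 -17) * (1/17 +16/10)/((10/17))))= 2810/47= 59.79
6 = 6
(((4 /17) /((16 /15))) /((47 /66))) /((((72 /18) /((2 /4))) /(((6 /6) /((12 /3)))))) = 495 /51136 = 0.01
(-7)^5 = -16807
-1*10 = -10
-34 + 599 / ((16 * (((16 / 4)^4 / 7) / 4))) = -30623 / 1024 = -29.91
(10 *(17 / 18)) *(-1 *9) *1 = -85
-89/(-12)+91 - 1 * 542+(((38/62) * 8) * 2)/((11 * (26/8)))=-443.31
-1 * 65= -65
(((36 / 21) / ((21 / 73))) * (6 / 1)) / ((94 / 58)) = 50808 / 2303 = 22.06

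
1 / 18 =0.06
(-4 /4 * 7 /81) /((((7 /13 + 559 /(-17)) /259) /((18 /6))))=400673 /192996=2.08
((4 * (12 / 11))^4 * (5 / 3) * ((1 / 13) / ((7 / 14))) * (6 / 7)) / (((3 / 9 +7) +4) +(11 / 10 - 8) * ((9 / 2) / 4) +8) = 6.89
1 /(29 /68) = 68 /29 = 2.34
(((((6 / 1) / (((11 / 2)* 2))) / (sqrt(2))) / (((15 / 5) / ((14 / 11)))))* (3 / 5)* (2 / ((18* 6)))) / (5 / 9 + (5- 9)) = -7* sqrt(2) / 18755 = -0.00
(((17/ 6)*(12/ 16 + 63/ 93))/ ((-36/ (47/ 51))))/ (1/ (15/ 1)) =-13865/ 8928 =-1.55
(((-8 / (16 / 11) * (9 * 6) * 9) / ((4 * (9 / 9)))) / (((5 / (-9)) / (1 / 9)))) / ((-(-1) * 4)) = 2673 / 80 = 33.41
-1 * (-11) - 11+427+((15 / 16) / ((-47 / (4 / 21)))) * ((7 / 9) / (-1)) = 722489 / 1692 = 427.00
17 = 17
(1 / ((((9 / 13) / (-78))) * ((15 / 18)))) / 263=-676 / 1315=-0.51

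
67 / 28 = 2.39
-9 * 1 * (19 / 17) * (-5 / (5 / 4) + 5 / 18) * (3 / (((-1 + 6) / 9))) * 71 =2440341 / 170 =14354.95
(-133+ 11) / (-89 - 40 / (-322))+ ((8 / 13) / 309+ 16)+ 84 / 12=1401039205 / 57479253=24.37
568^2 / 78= 161312 / 39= 4136.21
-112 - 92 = -204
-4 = -4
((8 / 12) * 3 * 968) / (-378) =-968 / 189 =-5.12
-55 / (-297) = 5 / 27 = 0.19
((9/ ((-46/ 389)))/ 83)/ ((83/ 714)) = -1249857/ 158447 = -7.89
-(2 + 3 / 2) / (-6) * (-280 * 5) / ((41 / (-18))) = 358.54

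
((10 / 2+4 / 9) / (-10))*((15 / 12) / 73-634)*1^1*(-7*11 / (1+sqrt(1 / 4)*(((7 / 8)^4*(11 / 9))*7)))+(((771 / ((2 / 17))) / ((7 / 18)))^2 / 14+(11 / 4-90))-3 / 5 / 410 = 107664151452518087069 / 5309672687900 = 20276984.62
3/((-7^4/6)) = -18/2401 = -0.01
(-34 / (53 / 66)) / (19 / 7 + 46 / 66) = -129591 / 10441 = -12.41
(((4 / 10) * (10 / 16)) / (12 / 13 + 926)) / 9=13 / 433800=0.00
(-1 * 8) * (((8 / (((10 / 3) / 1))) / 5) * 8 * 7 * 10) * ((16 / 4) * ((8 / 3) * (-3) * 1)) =344064 / 5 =68812.80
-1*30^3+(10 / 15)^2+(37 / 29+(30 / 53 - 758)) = -383944787 / 13833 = -27755.71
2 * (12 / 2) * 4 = 48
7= 7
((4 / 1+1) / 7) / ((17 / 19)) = 95 / 119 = 0.80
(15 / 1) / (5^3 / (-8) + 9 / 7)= -840 / 803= -1.05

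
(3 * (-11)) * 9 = -297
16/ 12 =4/ 3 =1.33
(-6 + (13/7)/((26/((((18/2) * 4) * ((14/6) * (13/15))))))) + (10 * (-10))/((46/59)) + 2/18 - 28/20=-134912/1035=-130.35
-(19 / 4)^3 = -6859 / 64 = -107.17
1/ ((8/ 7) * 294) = 1/ 336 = 0.00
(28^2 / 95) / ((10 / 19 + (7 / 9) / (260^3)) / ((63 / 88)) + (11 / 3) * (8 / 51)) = 3320535254400 / 527227296871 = 6.30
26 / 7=3.71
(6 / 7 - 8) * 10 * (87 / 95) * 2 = -17400 / 133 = -130.83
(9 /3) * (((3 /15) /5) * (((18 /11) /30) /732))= 0.00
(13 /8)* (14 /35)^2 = 13 /50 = 0.26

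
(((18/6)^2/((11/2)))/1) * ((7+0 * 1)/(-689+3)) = -9/539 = -0.02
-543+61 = -482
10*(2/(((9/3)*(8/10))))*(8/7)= 200/21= 9.52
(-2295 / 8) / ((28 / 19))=-43605 / 224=-194.67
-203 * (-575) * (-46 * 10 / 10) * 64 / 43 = -343638400 / 43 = -7991590.70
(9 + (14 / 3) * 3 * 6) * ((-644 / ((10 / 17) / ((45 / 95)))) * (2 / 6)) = -1527246 / 95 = -16076.27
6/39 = 2/13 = 0.15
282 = 282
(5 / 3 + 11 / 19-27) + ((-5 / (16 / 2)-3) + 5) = -10661 / 456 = -23.38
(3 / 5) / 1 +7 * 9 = 318 / 5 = 63.60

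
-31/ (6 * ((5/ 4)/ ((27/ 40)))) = -279/ 100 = -2.79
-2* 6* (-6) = 72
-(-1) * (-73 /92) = -73 /92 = -0.79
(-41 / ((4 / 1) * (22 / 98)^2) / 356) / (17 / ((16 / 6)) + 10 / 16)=-14063 / 172304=-0.08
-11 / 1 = -11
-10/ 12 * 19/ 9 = -95/ 54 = -1.76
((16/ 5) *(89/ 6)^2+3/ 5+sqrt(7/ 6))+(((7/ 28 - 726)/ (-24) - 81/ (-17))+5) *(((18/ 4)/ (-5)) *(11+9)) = -188353/ 12240+sqrt(42)/ 6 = -14.31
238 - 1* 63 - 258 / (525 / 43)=26927 / 175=153.87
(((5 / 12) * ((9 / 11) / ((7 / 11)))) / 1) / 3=5 / 28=0.18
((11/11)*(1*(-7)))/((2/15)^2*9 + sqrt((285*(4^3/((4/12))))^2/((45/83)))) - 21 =-18121622399741/862934399996 - 997500*sqrt(415)/215733599999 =-21.00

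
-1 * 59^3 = -205379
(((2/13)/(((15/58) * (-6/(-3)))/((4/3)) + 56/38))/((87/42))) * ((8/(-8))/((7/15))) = -4560/53339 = -0.09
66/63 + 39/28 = 205/84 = 2.44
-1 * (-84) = 84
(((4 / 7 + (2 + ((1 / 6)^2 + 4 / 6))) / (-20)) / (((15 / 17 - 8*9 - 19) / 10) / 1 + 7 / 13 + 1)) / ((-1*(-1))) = 181883 / 8324064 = 0.02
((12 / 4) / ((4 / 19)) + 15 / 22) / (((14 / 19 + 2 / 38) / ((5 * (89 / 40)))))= 370329 / 1760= 210.41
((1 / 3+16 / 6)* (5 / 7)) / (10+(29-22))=15 / 119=0.13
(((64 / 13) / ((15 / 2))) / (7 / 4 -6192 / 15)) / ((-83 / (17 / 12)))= 2176 / 79834131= 0.00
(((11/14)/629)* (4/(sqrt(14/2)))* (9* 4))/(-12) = -66* sqrt(7)/30821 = -0.01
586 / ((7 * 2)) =293 / 7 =41.86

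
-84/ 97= -0.87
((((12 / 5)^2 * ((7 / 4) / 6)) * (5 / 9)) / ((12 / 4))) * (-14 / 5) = -196 / 225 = -0.87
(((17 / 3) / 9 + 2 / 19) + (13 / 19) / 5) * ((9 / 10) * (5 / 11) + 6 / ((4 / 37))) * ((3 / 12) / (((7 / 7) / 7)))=160433 / 1881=85.29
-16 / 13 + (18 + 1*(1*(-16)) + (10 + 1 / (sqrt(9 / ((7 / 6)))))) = sqrt(42) / 18 + 140 / 13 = 11.13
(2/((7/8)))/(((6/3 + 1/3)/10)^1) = 480/49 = 9.80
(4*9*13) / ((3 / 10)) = 1560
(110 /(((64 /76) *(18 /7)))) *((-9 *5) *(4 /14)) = -653.12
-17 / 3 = -5.67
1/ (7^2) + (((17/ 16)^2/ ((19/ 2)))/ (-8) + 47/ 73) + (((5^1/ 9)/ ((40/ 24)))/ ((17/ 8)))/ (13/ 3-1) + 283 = 1678206205363/ 5915499520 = 283.70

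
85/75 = 17/15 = 1.13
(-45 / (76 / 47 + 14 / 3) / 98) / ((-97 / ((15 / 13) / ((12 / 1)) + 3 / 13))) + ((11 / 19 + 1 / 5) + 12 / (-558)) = 2931784198219 / 3869380416720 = 0.76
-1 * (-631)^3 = 251239591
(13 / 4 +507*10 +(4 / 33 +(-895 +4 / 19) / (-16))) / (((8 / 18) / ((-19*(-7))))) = 1080598953 / 704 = 1534941.69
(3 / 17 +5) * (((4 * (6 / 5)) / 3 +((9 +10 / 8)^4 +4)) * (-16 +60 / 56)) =-32498601927 / 38080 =-853429.67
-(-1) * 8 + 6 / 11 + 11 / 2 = 309 / 22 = 14.05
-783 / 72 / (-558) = 29 / 1488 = 0.02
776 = 776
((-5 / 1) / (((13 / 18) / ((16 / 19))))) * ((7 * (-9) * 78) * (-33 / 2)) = -8981280 / 19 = -472698.95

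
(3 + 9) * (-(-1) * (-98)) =-1176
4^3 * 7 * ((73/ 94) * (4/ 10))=32704/ 235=139.17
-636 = -636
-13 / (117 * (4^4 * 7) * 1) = -1 / 16128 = -0.00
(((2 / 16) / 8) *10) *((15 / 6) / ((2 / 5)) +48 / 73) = 10085 / 9344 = 1.08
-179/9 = -19.89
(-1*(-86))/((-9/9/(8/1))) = -688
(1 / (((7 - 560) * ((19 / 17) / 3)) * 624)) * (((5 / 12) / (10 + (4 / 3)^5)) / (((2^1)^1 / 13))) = -6885 / 4645270784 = -0.00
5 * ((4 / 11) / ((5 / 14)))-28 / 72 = 931 / 198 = 4.70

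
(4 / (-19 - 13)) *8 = -1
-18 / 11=-1.64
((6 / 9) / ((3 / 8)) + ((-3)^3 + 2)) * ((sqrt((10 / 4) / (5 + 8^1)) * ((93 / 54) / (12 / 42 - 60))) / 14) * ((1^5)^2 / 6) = 31 * sqrt(130) / 101088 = 0.00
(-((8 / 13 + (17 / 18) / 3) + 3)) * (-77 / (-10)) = -212443 / 7020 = -30.26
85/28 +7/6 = 353/84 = 4.20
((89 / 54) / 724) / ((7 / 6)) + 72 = 3284153 / 45612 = 72.00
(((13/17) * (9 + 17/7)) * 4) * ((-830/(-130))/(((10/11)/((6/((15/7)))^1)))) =58432/85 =687.44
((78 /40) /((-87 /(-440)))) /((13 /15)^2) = 4950 /377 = 13.13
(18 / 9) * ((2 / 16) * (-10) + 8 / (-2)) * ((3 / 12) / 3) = -7 / 8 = -0.88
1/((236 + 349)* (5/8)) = 8/2925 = 0.00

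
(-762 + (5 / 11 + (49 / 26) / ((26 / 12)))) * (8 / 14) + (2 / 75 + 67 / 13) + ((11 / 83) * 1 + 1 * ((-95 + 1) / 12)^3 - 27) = -5465104944449 / 5832426600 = -937.02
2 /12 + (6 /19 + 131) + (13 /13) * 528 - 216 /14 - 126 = 413407 /798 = 518.05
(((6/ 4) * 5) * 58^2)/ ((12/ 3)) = 12615/ 2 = 6307.50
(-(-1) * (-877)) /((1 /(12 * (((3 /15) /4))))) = -2631 /5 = -526.20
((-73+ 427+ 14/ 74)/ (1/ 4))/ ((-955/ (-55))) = 576620/ 7067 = 81.59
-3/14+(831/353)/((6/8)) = 14453/4942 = 2.92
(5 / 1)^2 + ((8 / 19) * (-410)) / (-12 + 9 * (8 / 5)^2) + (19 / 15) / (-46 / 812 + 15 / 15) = 26877643 / 2510565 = 10.71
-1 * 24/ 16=-3/ 2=-1.50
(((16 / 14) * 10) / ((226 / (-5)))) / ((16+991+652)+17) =-50 / 331429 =-0.00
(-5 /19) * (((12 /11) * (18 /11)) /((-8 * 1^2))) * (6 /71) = 810 /163229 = 0.00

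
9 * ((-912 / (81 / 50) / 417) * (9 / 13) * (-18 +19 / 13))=3268000 / 23491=139.12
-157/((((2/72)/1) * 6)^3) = -33912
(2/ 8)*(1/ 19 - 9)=-85/ 38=-2.24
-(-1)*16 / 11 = 1.45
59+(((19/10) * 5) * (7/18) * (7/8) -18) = 12739/288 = 44.23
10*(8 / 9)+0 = 8.89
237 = 237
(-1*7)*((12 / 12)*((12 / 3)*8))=-224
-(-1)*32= 32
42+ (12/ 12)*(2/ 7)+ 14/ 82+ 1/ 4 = 49027/ 1148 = 42.71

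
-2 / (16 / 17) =-17 / 8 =-2.12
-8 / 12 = -2 / 3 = -0.67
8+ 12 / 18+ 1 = 29 / 3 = 9.67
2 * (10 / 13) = 20 / 13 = 1.54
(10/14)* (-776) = -3880/7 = -554.29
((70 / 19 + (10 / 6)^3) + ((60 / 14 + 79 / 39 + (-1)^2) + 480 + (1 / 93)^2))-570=-3336624292 / 44862363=-74.37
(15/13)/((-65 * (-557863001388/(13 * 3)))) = 1/805802113116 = 0.00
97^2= 9409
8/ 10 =4/ 5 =0.80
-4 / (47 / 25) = -100 / 47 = -2.13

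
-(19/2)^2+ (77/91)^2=-60525/676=-89.53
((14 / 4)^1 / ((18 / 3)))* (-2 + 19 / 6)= 49 / 72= 0.68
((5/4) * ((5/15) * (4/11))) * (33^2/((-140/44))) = -363/7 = -51.86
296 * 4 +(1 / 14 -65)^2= 1058345 / 196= 5399.72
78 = 78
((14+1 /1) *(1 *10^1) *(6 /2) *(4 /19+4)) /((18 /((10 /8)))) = 131.58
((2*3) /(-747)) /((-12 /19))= 19 /1494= 0.01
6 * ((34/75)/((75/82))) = 5576/1875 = 2.97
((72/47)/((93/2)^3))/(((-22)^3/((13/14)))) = -52/39136347327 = -0.00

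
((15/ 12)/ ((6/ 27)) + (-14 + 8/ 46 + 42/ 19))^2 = 438609249/ 12222016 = 35.89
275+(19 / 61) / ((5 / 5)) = 275.31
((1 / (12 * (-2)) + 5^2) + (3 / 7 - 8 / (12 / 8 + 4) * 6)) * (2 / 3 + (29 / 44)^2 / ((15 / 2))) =5141429 / 425920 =12.07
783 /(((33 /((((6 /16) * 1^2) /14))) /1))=783 /1232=0.64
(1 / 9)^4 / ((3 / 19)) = 19 / 19683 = 0.00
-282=-282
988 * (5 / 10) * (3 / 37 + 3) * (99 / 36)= 154869 / 37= 4185.65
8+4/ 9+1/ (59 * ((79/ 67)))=354839/ 41949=8.46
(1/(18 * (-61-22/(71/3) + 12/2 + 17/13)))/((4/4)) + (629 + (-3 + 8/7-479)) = 941058595/6352416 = 148.14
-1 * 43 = -43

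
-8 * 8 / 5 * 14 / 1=-896 / 5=-179.20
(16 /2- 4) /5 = 4 /5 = 0.80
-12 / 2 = -6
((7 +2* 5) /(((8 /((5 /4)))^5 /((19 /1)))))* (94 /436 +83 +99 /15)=19763360625 /7314866176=2.70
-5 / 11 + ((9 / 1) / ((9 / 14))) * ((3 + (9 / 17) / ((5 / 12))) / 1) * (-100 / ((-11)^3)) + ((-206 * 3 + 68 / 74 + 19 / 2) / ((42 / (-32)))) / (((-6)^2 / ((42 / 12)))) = 49.04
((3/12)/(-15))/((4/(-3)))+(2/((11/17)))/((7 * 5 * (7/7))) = 621/6160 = 0.10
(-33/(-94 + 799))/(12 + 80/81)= -891/247220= -0.00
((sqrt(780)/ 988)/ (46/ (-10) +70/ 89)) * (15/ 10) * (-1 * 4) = 1335 * sqrt(195)/ 419159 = 0.04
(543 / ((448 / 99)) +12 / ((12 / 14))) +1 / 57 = 3422101 / 25536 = 134.01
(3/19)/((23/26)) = 78/437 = 0.18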